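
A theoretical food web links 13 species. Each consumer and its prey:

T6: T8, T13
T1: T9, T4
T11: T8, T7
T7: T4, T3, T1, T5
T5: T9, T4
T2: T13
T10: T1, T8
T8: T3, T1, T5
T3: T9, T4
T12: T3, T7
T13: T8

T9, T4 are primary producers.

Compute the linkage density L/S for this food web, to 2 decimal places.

L/S = 1.77

There are L = 23 links among S = 13 species.
L/S = 23/13 = 1.7692 ≈ 1.77.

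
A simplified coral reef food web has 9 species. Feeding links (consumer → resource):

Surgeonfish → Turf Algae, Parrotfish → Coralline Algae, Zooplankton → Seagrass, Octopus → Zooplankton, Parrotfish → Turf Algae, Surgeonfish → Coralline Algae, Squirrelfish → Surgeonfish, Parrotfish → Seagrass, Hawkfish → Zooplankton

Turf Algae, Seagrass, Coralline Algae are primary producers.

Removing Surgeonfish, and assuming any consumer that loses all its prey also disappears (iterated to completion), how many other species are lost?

1

Remove Surgeonfish.
Round 1: Squirrelfish (all prey gone) → extinct.
No further losses. Total secondary extinctions: 1.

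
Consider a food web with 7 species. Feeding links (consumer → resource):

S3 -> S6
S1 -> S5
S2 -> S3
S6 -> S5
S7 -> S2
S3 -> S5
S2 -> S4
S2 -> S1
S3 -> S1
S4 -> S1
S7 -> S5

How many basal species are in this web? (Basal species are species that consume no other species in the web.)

Basal species (no prey listed): S5.
Count: 1.

1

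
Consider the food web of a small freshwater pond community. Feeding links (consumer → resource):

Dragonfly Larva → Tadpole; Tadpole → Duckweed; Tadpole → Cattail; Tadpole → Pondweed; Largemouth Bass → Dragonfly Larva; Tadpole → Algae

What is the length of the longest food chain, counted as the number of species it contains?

One longest chain: Duckweed → Tadpole → Dragonfly Larva → Largemouth Bass.
It has 4 species and 3 links.

4 species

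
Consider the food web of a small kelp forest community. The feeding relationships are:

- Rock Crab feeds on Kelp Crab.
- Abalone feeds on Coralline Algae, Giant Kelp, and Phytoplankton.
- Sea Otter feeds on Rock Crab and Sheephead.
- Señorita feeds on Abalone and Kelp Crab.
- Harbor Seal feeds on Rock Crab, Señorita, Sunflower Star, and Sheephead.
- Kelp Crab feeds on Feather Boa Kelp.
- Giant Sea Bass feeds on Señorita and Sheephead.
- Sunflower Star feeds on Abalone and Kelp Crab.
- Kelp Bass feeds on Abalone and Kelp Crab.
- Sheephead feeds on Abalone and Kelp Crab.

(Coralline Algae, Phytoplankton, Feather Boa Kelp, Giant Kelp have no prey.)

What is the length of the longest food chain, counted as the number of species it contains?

One longest chain: Feather Boa Kelp → Kelp Crab → Señorita → Harbor Seal.
It has 4 species and 3 links.

4 species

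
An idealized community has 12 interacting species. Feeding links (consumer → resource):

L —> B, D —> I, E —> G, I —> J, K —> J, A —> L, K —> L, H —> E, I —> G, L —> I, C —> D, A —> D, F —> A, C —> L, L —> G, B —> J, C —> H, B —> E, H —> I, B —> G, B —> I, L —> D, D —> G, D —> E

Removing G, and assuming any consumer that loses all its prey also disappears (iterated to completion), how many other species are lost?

1

Remove G.
Round 1: E (all prey gone) → extinct.
No further losses. Total secondary extinctions: 1.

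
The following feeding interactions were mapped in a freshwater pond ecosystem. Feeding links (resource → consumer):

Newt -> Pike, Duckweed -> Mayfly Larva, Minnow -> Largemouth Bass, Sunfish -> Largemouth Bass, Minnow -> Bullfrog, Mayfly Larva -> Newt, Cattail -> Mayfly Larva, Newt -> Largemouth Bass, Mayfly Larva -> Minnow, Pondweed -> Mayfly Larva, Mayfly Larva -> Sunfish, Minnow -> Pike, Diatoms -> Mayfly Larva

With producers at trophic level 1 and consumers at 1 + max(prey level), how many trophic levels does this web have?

4

Producers (level 1): Diatoms, Duckweed, Cattail, Pondweed.
Diatoms → Mayfly Larva → Newt → Pike gives Pike level 4.
No species has a prey at level 4, so no species reaches level 5.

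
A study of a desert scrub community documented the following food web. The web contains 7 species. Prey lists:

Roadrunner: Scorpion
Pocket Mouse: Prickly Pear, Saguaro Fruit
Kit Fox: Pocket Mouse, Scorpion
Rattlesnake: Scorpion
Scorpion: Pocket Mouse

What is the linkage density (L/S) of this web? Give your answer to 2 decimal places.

L/S = 1.00

There are L = 7 links among S = 7 species.
L/S = 7/7 = 1.0000 ≈ 1.00.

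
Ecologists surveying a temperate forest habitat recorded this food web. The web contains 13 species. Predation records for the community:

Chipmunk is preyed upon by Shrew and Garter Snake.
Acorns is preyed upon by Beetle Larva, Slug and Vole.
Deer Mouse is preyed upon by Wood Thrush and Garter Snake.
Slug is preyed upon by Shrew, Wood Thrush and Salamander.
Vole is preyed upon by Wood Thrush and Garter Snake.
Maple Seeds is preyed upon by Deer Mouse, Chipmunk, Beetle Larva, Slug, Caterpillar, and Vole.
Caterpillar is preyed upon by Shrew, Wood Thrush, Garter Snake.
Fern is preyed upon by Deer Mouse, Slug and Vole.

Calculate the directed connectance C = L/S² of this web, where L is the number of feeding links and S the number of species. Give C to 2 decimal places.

C = 0.14

The web has S = 13 species and L = 24 feeding links.
C = L / S² = 24 / 169 = 0.1420 ≈ 0.14.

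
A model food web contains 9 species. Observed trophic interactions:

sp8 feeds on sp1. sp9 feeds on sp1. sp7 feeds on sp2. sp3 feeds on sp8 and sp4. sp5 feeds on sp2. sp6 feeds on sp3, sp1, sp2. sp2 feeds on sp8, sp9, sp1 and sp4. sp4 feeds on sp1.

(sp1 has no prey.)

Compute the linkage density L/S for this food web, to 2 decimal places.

There are L = 14 links among S = 9 species.
L/S = 14/9 = 1.5556 ≈ 1.56.

L/S = 1.56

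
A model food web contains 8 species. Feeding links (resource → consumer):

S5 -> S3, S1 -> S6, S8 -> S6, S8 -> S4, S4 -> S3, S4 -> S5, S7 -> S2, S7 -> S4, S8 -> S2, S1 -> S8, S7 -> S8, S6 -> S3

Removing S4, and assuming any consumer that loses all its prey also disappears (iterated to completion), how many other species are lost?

1

Remove S4.
Round 1: S5 (all prey gone) → extinct.
No further losses. Total secondary extinctions: 1.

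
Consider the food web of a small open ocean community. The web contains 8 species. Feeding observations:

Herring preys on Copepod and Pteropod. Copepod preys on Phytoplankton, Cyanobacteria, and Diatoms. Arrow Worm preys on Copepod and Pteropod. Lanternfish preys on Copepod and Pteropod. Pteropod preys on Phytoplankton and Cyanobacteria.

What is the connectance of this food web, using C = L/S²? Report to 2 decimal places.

C = 0.17

The web has S = 8 species and L = 11 feeding links.
C = L / S² = 11 / 64 = 0.1719 ≈ 0.17.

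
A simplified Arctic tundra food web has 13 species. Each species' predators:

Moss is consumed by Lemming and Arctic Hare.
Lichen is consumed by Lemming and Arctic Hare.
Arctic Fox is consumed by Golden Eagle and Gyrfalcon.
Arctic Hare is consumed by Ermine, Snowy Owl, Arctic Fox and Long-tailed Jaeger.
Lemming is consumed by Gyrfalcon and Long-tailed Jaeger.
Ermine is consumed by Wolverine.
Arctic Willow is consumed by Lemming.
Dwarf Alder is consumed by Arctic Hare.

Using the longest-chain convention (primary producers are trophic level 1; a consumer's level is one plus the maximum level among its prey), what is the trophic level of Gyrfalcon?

Trophic level 4

Moss is a producer → level 1.
Arctic Hare eats Moss (level 1); other prey at levels: Lichen 1, Dwarf Alder 1 → level 2.
Arctic Fox eats Arctic Hare → level 3.
Gyrfalcon eats Arctic Fox (level 3); other prey at levels: Lemming 2 → level 4.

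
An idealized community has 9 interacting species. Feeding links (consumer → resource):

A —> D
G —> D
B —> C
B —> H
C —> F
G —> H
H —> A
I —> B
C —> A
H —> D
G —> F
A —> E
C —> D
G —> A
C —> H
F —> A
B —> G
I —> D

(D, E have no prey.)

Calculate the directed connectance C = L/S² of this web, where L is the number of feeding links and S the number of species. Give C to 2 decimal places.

The web has S = 9 species and L = 18 feeding links.
C = L / S² = 18 / 81 = 0.2222 ≈ 0.22.

C = 0.22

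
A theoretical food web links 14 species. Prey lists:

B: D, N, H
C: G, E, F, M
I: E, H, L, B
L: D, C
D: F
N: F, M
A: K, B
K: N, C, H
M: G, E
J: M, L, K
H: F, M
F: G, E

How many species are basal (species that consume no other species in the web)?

2

Basal species (no prey listed): G, E.
Count: 2.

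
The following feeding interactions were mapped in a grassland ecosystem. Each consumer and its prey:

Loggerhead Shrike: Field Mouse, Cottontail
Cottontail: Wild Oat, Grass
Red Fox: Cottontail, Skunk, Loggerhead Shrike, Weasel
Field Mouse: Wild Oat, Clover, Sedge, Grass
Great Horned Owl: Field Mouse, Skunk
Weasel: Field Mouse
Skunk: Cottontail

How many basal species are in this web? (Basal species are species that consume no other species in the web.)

4

Basal species (no prey listed): Wild Oat, Clover, Sedge, Grass.
Count: 4.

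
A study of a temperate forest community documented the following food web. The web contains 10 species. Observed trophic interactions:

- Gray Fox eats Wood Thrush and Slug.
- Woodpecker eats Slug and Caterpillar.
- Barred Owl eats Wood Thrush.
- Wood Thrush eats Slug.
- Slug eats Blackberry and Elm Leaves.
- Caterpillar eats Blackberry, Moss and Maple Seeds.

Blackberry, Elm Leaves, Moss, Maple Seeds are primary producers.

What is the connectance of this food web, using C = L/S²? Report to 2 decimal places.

The web has S = 10 species and L = 11 feeding links.
C = L / S² = 11 / 100 = 0.1100 ≈ 0.11.

C = 0.11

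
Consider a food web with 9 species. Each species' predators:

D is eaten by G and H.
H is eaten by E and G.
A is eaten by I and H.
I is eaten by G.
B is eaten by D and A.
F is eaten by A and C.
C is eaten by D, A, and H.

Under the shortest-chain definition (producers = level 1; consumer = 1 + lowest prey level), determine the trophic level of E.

F is a producer → level 1.
C eats F → level 2.
H eats C → level 3.
E eats H → level 4.
No prey of E is below level 3, so 4 is the minimum.

Trophic level 4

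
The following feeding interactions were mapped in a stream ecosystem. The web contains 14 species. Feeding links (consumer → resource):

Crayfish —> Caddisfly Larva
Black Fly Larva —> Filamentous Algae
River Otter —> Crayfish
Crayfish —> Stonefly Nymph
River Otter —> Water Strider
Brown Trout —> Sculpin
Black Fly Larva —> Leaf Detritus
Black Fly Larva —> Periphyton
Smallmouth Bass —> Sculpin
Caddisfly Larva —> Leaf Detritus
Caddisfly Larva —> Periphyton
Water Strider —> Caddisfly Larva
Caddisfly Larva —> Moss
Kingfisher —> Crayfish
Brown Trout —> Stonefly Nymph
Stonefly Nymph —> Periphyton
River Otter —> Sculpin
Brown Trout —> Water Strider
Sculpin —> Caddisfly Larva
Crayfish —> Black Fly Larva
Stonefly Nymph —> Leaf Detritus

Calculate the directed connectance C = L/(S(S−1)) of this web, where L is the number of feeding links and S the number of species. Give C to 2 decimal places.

The web has S = 14 species and L = 21 feeding links.
C = L / (S(S−1)) = 21 / 182 = 0.1154 ≈ 0.12.

C = 0.12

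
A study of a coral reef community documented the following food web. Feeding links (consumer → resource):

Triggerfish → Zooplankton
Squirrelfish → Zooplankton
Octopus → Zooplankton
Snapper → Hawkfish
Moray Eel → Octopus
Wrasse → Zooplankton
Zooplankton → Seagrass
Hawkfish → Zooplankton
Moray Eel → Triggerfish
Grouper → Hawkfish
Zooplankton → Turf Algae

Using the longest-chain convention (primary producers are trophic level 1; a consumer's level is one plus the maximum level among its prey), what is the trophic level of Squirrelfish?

Turf Algae is a producer → level 1.
Zooplankton eats Turf Algae (level 1); other prey at levels: Seagrass 1 → level 2.
Squirrelfish eats Zooplankton → level 3.

Trophic level 3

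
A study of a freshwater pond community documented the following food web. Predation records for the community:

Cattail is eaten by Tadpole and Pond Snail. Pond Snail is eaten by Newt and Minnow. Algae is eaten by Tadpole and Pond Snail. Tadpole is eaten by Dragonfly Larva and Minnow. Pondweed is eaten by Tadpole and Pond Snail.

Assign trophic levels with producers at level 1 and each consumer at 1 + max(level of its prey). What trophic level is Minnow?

Trophic level 3

Pondweed is a producer → level 1.
Pond Snail eats Pondweed (level 1); other prey at levels: Cattail 1, Algae 1 → level 2.
Minnow eats Pond Snail (level 2); other prey at levels: Tadpole 2 → level 3.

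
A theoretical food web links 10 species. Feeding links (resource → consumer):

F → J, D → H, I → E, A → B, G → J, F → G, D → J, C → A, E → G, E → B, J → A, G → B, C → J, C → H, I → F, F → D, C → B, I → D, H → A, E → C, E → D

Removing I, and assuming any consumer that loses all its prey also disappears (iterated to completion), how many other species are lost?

Remove I.
Round 1: E (all prey gone), F (all prey gone) → extinct.
Round 2: C (all prey gone), G (all prey gone), D (all prey gone) → extinct.
Round 3: J (all prey gone), H (all prey gone) → extinct.
Round 4: A (all prey gone) → extinct.
Round 5: B (all prey gone) → extinct.
No further losses. Total secondary extinctions: 9.

9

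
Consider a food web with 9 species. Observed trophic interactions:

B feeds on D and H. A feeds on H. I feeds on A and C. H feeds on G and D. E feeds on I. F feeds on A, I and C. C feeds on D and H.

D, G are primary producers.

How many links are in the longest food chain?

One longest chain: D → H → A → I → F.
It has 5 species and 4 links.

4 links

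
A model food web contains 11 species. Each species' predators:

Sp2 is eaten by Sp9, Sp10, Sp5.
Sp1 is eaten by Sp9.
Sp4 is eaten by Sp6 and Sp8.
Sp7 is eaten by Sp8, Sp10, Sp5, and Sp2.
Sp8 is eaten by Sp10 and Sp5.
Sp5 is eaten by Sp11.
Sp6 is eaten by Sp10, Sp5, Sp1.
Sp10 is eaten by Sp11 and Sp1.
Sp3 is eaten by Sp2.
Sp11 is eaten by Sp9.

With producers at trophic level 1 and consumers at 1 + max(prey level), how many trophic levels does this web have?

Producers (level 1): Sp4, Sp7, Sp3.
Sp7 → Sp2 → Sp10 → Sp1 → Sp9 gives Sp9 level 5.
No species has a prey at level 5, so no species reaches level 6.

5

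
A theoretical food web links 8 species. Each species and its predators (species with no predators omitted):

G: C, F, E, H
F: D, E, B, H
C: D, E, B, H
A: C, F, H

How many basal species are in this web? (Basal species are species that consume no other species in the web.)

Basal species (no prey listed): A, G.
Count: 2.

2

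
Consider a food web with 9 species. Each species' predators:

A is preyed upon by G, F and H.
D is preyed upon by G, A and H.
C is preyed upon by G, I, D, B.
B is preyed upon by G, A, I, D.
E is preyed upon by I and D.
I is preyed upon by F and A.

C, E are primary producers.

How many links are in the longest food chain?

4 links

One longest chain: C → B → I → A → H.
It has 5 species and 4 links.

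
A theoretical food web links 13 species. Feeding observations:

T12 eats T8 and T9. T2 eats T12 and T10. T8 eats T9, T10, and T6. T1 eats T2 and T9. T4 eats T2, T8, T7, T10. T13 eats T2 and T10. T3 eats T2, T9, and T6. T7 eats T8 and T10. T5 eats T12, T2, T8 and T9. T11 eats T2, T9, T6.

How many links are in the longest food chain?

4 links

One longest chain: T10 → T8 → T12 → T2 → T5.
It has 5 species and 4 links.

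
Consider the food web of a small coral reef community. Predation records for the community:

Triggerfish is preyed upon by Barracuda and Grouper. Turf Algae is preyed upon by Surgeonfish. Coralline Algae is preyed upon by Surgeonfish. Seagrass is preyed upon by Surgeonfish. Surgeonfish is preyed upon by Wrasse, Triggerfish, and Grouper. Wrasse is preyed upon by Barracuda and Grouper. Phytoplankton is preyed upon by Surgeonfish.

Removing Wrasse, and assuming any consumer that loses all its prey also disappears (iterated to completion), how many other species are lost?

Remove Wrasse.
Every predator of it retains at least one other prey: Barracuda still has Triggerfish; Grouper still has Surgeonfish, Triggerfish.
No consumer loses all prey, so no secondary extinctions occur.

0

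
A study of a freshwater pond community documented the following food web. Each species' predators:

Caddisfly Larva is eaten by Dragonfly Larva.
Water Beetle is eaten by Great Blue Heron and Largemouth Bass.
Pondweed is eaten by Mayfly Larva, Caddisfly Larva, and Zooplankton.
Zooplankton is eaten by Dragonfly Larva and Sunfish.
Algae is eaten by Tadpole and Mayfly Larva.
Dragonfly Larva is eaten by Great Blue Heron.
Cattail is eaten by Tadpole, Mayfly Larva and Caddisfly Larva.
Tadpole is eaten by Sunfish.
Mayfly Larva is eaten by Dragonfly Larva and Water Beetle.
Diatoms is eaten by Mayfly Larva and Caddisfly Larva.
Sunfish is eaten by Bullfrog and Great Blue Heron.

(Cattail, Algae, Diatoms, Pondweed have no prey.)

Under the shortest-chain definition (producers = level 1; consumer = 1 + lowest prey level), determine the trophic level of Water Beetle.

Trophic level 3

Cattail is a producer → level 1.
Mayfly Larva eats Cattail → level 2.
Water Beetle eats Mayfly Larva → level 3.
No prey of Water Beetle is below level 2, so 3 is the minimum.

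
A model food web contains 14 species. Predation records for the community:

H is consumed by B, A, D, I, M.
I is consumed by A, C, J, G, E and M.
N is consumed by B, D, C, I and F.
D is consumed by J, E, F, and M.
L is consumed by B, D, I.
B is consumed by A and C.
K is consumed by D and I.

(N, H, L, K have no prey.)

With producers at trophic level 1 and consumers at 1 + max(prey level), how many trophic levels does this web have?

Producers (level 1): N, H, L, K.
N → I → G gives G level 3.
No species has a prey at level 3, so no species reaches level 4.

3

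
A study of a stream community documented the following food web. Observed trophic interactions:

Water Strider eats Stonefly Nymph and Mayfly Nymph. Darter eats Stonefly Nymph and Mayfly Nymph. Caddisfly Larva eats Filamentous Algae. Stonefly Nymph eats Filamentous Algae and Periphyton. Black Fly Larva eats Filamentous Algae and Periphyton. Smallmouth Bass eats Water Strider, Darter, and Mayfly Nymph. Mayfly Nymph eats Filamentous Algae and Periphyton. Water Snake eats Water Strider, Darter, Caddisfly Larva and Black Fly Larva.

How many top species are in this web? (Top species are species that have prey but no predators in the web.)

Top species (has prey, but nothing eats it): Smallmouth Bass, Water Snake.
Count: 2.

2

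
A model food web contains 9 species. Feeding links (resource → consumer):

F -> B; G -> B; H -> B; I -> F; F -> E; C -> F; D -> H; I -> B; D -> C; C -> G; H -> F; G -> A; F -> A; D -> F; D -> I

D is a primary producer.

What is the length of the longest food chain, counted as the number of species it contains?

4 species

One longest chain: D → C → F → B.
It has 4 species and 3 links.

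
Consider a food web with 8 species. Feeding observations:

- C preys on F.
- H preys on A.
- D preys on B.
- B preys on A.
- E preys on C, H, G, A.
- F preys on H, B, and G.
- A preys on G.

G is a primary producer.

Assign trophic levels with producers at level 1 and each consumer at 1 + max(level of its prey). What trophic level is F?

G is a producer → level 1.
A eats G → level 2.
H eats A → level 3.
F eats H (level 3); other prey at levels: G 1, B 3 → level 4.

Trophic level 4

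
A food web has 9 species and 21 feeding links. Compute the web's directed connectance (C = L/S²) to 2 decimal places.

C = 0.26

The web has S = 9 species and L = 21 feeding links.
C = L / S² = 21 / 81 = 0.2593 ≈ 0.26.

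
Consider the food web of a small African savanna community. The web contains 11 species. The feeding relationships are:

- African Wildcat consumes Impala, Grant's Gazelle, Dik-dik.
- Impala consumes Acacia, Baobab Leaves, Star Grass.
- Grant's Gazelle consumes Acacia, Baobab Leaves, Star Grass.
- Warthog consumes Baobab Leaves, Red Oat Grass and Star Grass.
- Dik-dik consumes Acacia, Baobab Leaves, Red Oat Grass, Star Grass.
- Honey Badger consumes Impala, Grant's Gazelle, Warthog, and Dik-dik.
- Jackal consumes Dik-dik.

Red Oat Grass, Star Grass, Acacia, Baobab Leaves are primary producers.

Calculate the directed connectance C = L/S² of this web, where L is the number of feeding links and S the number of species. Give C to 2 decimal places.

C = 0.17

The web has S = 11 species and L = 21 feeding links.
C = L / S² = 21 / 121 = 0.1736 ≈ 0.17.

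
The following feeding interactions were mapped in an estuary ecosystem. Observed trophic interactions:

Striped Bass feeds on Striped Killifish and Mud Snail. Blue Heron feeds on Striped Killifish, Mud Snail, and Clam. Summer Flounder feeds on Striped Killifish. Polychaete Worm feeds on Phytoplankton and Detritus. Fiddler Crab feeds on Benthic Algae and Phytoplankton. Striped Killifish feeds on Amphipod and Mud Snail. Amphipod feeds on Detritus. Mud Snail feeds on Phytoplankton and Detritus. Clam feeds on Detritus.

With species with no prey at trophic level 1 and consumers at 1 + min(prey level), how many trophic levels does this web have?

4

Basal resources (level 1): Phytoplankton, Benthic Algae, Detritus.
Following each consumer down to its lowest-level prey: Phytoplankton → Mud Snail → Striped Killifish → Summer Flounder (levels 1 through 4).
All prey of Summer Flounder (Striped Killifish 3) are at level 3 or above, so Summer Flounder is at level 1 + 3 = 4.
Every consumer has at least one prey at level 3 or below, so none exceeds level 4.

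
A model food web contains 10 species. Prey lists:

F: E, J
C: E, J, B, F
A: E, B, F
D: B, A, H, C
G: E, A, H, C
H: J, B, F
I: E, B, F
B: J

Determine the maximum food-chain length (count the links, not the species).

One longest chain: J → B → A → G.
It has 4 species and 3 links.

3 links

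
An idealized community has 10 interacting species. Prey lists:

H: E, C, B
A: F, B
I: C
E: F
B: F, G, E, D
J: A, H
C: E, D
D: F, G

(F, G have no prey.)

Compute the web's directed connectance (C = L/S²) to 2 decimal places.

The web has S = 10 species and L = 17 feeding links.
C = L / S² = 17 / 100 = 0.1700 ≈ 0.17.

C = 0.17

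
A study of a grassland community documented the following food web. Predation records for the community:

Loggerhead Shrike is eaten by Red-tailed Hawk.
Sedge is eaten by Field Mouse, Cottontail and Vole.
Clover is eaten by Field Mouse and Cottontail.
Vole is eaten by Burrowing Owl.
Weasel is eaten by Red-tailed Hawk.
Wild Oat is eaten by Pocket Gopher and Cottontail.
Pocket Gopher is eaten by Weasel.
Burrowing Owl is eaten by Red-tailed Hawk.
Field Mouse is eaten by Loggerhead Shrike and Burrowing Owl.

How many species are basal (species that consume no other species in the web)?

Basal species (no prey listed): Wild Oat, Sedge, Clover.
Count: 3.

3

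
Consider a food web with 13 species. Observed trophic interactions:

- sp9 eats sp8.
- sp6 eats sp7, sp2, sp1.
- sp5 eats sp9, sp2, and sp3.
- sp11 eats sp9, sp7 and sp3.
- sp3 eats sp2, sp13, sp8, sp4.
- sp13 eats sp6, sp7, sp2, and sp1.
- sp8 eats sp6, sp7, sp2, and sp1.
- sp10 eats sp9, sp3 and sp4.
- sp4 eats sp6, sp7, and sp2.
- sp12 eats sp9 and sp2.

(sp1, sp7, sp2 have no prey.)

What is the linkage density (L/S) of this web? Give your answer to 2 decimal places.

There are L = 30 links among S = 13 species.
L/S = 30/13 = 2.3077 ≈ 2.31.

L/S = 2.31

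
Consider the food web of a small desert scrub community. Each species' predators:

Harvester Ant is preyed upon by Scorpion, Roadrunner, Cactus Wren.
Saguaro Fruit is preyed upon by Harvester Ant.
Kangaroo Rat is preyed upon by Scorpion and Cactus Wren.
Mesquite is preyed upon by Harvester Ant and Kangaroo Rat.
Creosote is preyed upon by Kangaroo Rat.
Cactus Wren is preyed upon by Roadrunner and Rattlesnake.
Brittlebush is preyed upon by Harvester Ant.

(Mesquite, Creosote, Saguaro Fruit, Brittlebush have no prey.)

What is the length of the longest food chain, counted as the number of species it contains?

One longest chain: Mesquite → Harvester Ant → Cactus Wren → Roadrunner.
It has 4 species and 3 links.

4 species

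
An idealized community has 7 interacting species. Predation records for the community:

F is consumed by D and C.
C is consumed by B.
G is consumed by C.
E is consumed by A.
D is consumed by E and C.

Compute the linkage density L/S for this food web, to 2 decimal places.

L/S = 1.00

There are L = 7 links among S = 7 species.
L/S = 7/7 = 1.0000 ≈ 1.00.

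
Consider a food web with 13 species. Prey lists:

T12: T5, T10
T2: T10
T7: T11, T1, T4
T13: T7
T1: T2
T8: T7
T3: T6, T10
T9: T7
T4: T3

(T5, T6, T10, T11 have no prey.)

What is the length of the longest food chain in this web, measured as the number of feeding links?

One longest chain: T6 → T3 → T4 → T7 → T8.
It has 5 species and 4 links.

4 links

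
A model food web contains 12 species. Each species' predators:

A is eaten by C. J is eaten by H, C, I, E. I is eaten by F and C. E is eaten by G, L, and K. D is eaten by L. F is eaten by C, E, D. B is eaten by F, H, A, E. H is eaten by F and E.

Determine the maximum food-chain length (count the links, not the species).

4 links

One longest chain: J → I → F → E → K.
It has 5 species and 4 links.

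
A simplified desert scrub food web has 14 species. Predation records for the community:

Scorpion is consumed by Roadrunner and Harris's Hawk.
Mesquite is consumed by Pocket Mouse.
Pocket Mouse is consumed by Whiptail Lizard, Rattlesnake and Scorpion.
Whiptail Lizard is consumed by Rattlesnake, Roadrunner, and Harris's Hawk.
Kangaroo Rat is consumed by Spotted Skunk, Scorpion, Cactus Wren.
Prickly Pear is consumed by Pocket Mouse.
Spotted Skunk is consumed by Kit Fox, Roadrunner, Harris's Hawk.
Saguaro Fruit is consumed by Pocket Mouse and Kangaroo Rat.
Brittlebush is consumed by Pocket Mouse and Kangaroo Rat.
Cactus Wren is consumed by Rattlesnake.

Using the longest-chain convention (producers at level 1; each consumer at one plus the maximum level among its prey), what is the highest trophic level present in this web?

4

Producers (level 1): Prickly Pear, Saguaro Fruit, Brittlebush, Mesquite.
Saguaro Fruit → Kangaroo Rat → Spotted Skunk → Harris's Hawk gives Harris's Hawk level 4.
No species has a prey at level 4, so no species reaches level 5.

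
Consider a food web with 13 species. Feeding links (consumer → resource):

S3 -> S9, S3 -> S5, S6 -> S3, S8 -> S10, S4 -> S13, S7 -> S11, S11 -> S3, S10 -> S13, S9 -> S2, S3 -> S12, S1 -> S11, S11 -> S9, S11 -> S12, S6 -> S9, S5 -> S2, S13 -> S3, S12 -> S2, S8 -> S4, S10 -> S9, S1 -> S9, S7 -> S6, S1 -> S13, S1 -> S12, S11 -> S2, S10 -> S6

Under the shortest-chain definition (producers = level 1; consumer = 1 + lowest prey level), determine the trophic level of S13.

Trophic level 4

S2 is a producer → level 1.
S12 eats S2 → level 2.
S3 eats S12 → level 3.
S13 eats S3 → level 4.
No prey of S13 is below level 3, so 4 is the minimum.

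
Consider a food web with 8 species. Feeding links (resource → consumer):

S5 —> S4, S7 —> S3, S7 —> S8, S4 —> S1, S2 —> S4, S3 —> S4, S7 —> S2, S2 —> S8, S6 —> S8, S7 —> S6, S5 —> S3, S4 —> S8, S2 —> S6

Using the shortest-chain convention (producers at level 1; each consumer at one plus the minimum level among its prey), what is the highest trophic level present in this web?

Producers (level 1): S5, S7.
Following each consumer down to its lowest-level prey: S5 → S4 → S1 (levels 1 through 3).
All prey of S1 (S4 2) are at level 2 or above, so S1 is at level 1 + 2 = 3.
Every consumer has at least one prey at level 2 or below, so none exceeds level 3.

3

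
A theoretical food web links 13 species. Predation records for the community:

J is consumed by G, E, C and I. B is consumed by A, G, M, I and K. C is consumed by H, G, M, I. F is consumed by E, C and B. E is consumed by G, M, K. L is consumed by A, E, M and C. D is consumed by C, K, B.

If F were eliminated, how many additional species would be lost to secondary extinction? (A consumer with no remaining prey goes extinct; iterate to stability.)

Remove F.
Every predator of it retains at least one other prey: B still has D; C still has J, D, L; E still has J, L.
No consumer loses all prey, so no secondary extinctions occur.

0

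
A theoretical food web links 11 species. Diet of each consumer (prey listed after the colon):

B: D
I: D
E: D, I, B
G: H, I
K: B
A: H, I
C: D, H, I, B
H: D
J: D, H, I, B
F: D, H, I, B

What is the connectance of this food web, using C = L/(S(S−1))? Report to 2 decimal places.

The web has S = 11 species and L = 23 feeding links.
C = L / (S(S−1)) = 23 / 110 = 0.2091 ≈ 0.21.

C = 0.21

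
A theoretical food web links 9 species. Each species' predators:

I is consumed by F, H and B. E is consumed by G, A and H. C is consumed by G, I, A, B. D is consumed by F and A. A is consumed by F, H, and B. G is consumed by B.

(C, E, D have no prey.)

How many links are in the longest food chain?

2 links

One longest chain: C → A → H.
It has 3 species and 2 links.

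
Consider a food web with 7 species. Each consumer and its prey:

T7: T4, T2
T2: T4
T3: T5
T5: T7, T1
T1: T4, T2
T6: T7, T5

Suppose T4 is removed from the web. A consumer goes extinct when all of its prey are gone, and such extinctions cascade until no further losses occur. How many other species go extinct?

Remove T4.
Round 1: T2 (all prey gone) → extinct.
Round 2: T7 (all prey gone), T1 (all prey gone) → extinct.
Round 3: T5 (all prey gone) → extinct.
Round 4: T3 (all prey gone), T6 (all prey gone) → extinct.
No further losses. Total secondary extinctions: 6.

6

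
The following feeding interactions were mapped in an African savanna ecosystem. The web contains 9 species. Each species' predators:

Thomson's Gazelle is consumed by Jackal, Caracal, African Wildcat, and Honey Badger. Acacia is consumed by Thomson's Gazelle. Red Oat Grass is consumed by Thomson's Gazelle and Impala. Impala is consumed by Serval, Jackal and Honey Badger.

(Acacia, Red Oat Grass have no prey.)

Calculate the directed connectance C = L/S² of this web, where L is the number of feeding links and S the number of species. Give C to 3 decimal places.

The web has S = 9 species and L = 10 feeding links.
C = L / S² = 10 / 81 = 0.1235 ≈ 0.123.

C = 0.123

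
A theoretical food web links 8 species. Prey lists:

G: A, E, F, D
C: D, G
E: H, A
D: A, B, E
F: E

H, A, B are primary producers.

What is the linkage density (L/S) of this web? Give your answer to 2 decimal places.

There are L = 12 links among S = 8 species.
L/S = 12/8 = 1.5000 ≈ 1.50.

L/S = 1.50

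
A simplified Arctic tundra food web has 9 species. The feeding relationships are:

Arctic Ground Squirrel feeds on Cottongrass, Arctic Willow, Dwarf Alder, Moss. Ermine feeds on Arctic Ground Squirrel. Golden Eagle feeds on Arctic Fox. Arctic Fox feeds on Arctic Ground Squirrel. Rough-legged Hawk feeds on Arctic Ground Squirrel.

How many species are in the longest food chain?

4 species

One longest chain: Cottongrass → Arctic Ground Squirrel → Arctic Fox → Golden Eagle.
It has 4 species and 3 links.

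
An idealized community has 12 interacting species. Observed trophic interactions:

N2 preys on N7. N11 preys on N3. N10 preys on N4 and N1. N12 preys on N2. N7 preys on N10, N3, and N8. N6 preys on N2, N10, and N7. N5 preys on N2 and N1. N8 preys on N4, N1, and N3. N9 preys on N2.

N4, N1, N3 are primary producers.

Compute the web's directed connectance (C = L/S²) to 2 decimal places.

C = 0.12

The web has S = 12 species and L = 17 feeding links.
C = L / S² = 17 / 144 = 0.1181 ≈ 0.12.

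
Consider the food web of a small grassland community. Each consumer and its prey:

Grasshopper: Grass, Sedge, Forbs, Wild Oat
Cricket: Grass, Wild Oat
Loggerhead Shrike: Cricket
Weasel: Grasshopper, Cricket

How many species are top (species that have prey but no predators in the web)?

Top species (has prey, but nothing eats it): Loggerhead Shrike, Weasel.
Count: 2.

2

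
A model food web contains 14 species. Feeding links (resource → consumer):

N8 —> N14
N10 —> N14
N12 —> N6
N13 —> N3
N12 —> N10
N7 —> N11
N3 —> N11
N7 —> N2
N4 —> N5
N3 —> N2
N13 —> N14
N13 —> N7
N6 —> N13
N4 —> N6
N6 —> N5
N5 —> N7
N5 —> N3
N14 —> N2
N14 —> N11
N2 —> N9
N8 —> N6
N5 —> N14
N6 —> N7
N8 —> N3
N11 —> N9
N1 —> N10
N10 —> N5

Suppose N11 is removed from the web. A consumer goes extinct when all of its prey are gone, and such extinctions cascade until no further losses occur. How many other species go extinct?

0

Remove N11.
Every predator of it retains at least one other prey: N9 still has N2.
No consumer loses all prey, so no secondary extinctions occur.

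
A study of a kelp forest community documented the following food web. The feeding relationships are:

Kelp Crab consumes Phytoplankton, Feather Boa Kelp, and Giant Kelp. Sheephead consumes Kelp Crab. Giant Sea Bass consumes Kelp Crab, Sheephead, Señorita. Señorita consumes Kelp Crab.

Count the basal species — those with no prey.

Basal species (no prey listed): Phytoplankton, Feather Boa Kelp, Giant Kelp.
Count: 3.

3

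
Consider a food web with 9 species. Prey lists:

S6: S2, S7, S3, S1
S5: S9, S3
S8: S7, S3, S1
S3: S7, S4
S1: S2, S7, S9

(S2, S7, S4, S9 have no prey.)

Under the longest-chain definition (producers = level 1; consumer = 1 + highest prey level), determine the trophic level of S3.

S7 is a producer → level 1.
S3 eats S7 (level 1); other prey at levels: S4 1 → level 2.

Trophic level 2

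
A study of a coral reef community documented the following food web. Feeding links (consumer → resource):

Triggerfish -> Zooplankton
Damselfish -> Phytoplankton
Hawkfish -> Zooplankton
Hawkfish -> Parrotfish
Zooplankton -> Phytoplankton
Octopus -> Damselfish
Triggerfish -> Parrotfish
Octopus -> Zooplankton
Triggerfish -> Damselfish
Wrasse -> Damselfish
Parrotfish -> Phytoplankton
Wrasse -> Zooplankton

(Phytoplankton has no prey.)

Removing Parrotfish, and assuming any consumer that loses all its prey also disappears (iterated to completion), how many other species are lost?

Remove Parrotfish.
Every predator of it retains at least one other prey: Triggerfish still has Damselfish, Zooplankton; Hawkfish still has Zooplankton.
No consumer loses all prey, so no secondary extinctions occur.

0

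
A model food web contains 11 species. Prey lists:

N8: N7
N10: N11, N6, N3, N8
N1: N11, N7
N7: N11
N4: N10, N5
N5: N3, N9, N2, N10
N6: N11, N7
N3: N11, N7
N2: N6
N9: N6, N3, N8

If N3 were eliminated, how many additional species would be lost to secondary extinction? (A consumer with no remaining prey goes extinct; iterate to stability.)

Remove N3.
Every predator of it retains at least one other prey: N9 still has N6, N8; N10 still has N11, N6, N8; N5 still has N9, N2, N10.
No consumer loses all prey, so no secondary extinctions occur.

0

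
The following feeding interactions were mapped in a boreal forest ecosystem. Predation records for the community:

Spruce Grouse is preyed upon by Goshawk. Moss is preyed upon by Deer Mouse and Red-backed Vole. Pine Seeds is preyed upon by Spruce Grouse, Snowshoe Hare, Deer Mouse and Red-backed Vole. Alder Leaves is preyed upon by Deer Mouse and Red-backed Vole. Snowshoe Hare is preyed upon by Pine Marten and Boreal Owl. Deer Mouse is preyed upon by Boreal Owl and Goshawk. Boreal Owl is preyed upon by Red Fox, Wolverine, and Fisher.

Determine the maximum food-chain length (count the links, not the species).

One longest chain: Alder Leaves → Deer Mouse → Boreal Owl → Red Fox.
It has 4 species and 3 links.

3 links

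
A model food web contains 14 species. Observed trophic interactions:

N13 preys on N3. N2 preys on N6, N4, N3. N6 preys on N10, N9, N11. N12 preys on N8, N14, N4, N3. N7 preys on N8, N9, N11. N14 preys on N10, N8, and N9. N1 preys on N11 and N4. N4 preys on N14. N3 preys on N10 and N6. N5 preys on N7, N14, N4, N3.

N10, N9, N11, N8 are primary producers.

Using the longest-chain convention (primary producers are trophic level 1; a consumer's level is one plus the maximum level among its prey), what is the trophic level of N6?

N10 is a producer → level 1.
N6 eats N10 (level 1); other prey at levels: N9 1, N11 1 → level 2.

Trophic level 2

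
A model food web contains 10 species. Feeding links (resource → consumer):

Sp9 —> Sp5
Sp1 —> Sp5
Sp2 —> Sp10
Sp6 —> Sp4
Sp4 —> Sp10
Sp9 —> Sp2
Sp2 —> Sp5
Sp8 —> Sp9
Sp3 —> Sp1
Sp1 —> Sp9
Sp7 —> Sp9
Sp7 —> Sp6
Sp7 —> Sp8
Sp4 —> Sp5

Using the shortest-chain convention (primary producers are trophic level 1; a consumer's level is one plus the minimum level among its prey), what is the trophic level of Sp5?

Trophic level 3

Sp3 is a producer → level 1.
Sp1 eats Sp3 → level 2.
Sp5 eats Sp1 → level 3.
No prey of Sp5 is below level 2, so 3 is the minimum.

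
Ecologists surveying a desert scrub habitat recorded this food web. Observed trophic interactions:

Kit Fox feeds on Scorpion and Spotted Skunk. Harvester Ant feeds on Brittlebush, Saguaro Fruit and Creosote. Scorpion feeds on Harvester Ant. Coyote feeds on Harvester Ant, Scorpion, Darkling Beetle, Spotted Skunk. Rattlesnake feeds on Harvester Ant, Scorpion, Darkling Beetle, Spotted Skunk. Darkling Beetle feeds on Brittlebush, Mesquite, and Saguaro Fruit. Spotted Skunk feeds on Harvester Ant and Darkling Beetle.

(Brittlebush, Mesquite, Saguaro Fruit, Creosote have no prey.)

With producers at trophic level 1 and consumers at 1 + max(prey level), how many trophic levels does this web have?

4

Producers (level 1): Brittlebush, Mesquite, Saguaro Fruit, Creosote.
Brittlebush → Darkling Beetle → Spotted Skunk → Coyote gives Coyote level 4.
No species has a prey at level 4, so no species reaches level 5.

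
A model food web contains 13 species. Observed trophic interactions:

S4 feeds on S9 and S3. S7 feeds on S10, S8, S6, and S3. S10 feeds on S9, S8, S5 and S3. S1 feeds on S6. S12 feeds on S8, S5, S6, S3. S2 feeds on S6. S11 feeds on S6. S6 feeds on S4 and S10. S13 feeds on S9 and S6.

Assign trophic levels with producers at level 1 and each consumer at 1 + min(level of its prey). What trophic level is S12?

S5 is a producer → level 1.
S12 eats S5 → level 2.

Trophic level 2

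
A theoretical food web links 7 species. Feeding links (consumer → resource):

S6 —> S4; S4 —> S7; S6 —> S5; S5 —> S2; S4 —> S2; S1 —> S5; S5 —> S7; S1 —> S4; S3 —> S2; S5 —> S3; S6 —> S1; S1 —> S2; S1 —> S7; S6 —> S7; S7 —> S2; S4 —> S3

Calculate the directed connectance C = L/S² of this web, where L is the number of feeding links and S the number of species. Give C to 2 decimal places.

The web has S = 7 species and L = 16 feeding links.
C = L / S² = 16 / 49 = 0.3265 ≈ 0.33.

C = 0.33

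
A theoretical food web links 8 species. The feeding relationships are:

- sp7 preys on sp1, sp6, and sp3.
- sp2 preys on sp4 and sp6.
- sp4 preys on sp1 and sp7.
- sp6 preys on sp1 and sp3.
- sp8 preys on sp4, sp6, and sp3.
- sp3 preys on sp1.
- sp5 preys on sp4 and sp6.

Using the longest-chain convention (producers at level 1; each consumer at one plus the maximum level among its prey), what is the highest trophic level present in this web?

Producers (level 1): sp1.
sp1 → sp3 → sp6 → sp7 → sp4 → sp5 gives sp5 level 6.
No species has a prey at level 6, so no species reaches level 7.

6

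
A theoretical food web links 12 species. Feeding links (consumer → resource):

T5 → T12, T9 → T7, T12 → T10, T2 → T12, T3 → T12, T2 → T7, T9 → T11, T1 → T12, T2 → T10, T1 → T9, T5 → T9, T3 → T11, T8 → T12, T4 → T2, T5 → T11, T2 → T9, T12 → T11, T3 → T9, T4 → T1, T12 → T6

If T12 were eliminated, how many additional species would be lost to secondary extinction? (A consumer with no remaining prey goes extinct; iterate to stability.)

Remove T12.
Round 1: T8 (all prey gone) → extinct.
No further losses. Total secondary extinctions: 1.

1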